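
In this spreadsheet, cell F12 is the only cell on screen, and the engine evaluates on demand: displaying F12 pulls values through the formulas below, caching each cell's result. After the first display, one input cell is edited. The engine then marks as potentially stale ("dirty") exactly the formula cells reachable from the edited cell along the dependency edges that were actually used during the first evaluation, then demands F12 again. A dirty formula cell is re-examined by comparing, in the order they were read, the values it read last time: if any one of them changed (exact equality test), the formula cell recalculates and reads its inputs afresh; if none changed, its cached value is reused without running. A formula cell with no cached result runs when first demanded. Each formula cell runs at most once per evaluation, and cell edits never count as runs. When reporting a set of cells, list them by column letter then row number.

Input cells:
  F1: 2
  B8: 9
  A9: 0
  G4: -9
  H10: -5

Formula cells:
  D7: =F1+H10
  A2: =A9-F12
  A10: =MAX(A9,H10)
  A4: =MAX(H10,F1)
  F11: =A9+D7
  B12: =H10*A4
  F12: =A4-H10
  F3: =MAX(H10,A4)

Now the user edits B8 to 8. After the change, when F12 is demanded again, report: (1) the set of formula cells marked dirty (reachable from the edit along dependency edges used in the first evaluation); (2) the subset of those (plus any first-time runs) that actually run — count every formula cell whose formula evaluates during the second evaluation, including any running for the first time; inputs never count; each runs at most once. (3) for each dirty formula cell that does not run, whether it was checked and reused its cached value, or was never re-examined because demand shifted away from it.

Initial pass — values computed on the first demand:
  A4 = MAX(-5, 2) = 2
  F12 = 2 - -5 = 7

Second demand — change propagation:
  no demanded computation ever read B8, so the edit dirties nothing and nothing runs.

The important point: nothing the output needs ever reads B8, so the edit is invisible to it.

Dirty set: none.
Run set: none (0 run).
All dirty formula cells ended up running.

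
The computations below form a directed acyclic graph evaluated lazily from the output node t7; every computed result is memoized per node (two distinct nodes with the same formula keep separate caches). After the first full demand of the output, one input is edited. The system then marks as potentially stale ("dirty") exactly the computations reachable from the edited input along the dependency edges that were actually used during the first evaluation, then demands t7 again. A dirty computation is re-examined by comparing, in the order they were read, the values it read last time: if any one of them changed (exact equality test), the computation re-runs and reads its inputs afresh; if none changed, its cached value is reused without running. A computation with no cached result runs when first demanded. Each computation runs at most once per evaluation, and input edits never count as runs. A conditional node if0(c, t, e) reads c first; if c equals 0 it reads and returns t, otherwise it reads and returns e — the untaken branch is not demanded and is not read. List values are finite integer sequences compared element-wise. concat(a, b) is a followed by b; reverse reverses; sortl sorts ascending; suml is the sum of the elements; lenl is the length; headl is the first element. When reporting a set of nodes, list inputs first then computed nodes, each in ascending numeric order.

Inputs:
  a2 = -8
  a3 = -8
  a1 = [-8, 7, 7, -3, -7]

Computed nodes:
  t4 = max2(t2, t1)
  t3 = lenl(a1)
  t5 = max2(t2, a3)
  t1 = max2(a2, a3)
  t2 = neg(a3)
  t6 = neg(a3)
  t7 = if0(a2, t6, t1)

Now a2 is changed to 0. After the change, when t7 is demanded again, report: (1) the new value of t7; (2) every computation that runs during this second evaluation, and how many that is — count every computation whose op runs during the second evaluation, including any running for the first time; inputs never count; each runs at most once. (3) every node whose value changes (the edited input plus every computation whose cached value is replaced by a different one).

Demanding t7 again yields 8.
2 computations run: t6, t7.
The nodes whose values change: a2, t7.
Note the branch switch — demand abandons t1, which is never re-examined.

First demand of the output computes:
  t1 = max2(-8, -8) = -8
  t7 = if0(a2=-8 -> else branch t1) = -8

After the edit, cleaning proceeds:
  t1: stays stale; no demand reaches it after the flip.
  t6: had never run; runs now, result 8.
  t7: a read changed (a2 -8->0) — executes, giving 8.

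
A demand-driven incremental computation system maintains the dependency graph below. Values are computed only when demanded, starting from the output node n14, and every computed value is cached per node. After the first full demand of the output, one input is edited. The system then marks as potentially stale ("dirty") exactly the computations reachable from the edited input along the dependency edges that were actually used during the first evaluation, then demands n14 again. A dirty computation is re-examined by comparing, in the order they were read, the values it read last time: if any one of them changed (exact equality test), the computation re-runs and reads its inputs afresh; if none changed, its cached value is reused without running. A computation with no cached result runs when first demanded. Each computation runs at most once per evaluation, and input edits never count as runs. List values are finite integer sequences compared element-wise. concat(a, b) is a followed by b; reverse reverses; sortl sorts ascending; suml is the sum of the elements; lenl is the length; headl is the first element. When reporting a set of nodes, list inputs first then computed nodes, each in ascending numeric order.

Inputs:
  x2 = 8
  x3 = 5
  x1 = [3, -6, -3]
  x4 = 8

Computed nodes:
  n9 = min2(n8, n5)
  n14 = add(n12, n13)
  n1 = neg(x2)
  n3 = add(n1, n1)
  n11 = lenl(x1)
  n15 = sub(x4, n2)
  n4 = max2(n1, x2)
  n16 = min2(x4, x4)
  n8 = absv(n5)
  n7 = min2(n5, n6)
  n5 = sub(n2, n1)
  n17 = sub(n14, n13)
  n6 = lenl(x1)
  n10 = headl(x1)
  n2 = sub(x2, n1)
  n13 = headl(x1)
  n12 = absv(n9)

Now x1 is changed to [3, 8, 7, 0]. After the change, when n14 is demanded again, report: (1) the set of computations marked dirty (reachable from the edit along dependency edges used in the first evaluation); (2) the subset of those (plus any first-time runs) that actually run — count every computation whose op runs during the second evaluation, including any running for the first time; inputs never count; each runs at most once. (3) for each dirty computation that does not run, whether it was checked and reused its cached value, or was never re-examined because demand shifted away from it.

Marked dirty: n13, n14.
Computations that run: n13 — 1 in total.
Checked but reused from cache: n14.
Key observation: the change is absorbed at n13 — it re-runs but produces the same value, and the output's value is unchanged.

First evaluation (everything demanded from the output):
  n1 = neg(8) = -8
  n2 = sub(8, -8) = 16
  n5 = sub(16, -8) = 24
  n8 = absv(24) = 24
  n9 = min2(24, 24) = 24
  n12 = absv(24) = 24
  n13 = headl([3, -6, -3]) = 3
  n14 = add(24, 3) = 27

Propagation after the edit:
  n13: runs — x1 [3, -6, -3]->[3, 8, 7, 0]; result 3 (same value as before).
  n14: checked — values it read are unchanged (n12 unchanged, n13 unchanged); reused cached 27 without running.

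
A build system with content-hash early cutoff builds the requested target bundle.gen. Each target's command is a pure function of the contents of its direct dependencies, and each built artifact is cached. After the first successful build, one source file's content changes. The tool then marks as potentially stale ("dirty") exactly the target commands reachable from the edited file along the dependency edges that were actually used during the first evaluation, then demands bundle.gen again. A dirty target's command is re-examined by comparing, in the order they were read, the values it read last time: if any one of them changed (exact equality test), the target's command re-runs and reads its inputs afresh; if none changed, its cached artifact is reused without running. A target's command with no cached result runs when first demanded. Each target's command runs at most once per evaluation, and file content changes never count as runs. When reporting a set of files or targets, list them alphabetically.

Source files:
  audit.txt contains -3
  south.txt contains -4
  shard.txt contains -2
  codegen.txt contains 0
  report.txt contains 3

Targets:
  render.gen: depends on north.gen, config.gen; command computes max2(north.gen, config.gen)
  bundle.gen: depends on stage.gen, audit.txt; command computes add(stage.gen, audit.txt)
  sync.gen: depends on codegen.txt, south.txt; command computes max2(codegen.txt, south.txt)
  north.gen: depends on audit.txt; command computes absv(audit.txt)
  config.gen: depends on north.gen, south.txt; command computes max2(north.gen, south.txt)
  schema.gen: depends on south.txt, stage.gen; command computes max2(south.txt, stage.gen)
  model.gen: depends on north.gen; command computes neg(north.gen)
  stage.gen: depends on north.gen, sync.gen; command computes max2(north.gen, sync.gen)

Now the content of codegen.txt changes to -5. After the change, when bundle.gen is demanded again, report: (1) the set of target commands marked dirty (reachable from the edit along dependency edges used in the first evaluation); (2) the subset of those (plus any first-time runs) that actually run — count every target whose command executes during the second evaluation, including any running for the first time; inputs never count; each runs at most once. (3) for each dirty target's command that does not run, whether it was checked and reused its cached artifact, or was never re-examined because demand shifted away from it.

First evaluation (everything demanded from the output):
  north.gen = absv(-3) = 3
  sync.gen = max2(0, -4) = 0
  stage.gen = max2(3, 0) = 3
  bundle.gen = add(3, -3) = 0

Propagation after the edit:
  sync.gen: runs — codegen.txt 0->-5; result -4.
  stage.gen: runs — sync.gen 0->-4; result 3 (same value as before).
  bundle.gen: checked — values it read are unchanged (stage.gen unchanged, audit.txt unchanged); reused cached 0 without running.

Key observation: the change is absorbed at stage.gen — it re-runs but produces the same value, and the output's value is unchanged.

Marked dirty: bundle.gen, stage.gen, sync.gen.
Target commands that run: stage.gen, sync.gen — 2 in total.
Checked but reused from cache: bundle.gen.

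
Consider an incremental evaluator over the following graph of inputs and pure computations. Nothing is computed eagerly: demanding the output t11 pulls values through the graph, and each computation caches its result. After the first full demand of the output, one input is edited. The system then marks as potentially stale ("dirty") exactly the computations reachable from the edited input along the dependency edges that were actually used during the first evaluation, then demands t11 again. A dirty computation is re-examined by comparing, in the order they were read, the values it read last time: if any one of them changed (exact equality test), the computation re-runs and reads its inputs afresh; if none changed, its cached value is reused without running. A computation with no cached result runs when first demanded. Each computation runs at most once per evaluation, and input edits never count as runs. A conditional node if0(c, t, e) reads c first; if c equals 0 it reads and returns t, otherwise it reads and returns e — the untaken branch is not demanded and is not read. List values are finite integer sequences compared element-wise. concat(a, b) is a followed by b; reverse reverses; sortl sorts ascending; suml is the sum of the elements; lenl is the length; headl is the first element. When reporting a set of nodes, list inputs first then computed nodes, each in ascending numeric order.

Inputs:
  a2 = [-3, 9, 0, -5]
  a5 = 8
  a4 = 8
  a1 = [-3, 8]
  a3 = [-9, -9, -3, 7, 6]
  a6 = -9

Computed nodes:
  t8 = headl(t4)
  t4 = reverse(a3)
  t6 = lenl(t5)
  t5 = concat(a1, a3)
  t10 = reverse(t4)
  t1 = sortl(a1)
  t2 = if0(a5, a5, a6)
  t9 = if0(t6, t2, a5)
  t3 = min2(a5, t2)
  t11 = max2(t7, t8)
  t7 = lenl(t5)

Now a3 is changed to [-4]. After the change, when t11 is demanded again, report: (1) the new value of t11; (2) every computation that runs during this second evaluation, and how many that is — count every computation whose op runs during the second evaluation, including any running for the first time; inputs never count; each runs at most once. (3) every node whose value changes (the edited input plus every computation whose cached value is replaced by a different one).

Initial pass — values computed on the first demand:
  t4 = reverse([-9, -9, -3, 7, 6]) = [6, 7, -3, -9, -9]
  t5 = concat([-3, 8], [-9, -9, -3, 7, 6]) = [-3, 8, -9, -9, -3, 7, 6]
  t7 = lenl([-3, 8, -9, -9, -3, 7, 6]) = 7
  t8 = headl([6, 7, -3, -9, -9]) = 6
  t11 = max2(7, 6) = 7

Second demand — change propagation:
  t4: re-runs because a3 [-9, -9, -3, 7, 6]->[-4]; new result [-4].
  t5: re-runs because a3 [-9, -9, -3, 7, 6]->[-4]; new result [-3, 8, -4].
  t7: re-runs because t5 [-3, 8, -9, -9, -3, 7, 6]->[-3, 8, -4]; new result 3.
  t8: re-runs because t4 [6, 7, -3, -9, -9]->[-4]; new result -4.
  t11: re-runs because t7 7->3; t8 6->-4; new result 3.

t11 now evaluates to 3.
Run set: t4, t5, t7, t8, t11 (5 run).
Changed values: a3, t4, t5, t7, t8, t11.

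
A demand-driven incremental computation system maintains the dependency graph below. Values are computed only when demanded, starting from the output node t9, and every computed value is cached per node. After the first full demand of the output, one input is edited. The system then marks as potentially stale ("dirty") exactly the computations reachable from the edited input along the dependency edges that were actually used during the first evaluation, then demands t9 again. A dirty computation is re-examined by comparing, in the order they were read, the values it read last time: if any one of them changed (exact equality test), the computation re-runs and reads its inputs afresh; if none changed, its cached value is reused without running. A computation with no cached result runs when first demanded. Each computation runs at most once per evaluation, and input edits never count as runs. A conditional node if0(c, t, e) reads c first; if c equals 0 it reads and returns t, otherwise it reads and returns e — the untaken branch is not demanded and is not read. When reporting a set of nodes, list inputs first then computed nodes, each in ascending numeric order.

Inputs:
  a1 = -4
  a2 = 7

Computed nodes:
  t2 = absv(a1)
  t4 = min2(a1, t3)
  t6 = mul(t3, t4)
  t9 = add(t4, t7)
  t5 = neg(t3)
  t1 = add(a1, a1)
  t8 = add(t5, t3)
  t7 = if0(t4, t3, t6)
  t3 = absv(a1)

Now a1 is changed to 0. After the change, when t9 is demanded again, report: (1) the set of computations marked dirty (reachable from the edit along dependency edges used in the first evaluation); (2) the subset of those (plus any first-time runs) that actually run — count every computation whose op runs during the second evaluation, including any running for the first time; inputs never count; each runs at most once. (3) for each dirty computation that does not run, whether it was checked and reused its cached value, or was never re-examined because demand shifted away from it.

First evaluation (everything demanded from the output):
  t3 = absv(-4) = 4
  t4 = min2(-4, 4) = -4
  t6 = mul(4, -4) = -16
  t7 = if0(t4=-4 -> else branch t6) = -16
  t9 = add(-4, -16) = -20

Propagation after the edit:
  t3: runs — a1 -4->0; result 0.
  t4: runs — a1 -4->0; t3 4->0; result 0.
  t6: marked dirty but never re-examined — demand shifted away from it.
  t7: runs — t4 -4->0; result 0.
  t9: runs — t4 -4->0; t7 -16->0; result 0.

Key observation: a condition flipped, so demand moved to the other branch — t6 is never re-examined.

Marked dirty: t3, t4, t6, t7, t9.
Computations that run: t3, t4, t7, t9 — 4 in total.
Never re-examined (demand shifted away): t6.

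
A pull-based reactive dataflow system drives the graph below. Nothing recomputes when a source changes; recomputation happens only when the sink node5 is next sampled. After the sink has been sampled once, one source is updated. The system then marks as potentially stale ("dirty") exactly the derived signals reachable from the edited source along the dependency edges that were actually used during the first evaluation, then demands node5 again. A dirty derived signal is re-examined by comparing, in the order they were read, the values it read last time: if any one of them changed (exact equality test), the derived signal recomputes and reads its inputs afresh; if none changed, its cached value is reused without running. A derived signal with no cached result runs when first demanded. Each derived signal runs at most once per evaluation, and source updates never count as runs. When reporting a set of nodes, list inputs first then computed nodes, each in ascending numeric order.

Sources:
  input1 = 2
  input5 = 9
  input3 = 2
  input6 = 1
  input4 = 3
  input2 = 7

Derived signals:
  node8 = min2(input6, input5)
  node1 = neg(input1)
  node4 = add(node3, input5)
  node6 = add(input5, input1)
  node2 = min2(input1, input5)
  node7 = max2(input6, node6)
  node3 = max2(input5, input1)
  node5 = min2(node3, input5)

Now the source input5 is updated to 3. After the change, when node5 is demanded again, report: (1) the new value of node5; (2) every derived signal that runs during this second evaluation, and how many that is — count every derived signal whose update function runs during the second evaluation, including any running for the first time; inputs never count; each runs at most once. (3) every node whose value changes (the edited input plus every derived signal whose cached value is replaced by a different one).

New value of node5: 3.
Derived signals that run: node3, node5 — 2 in total.
Values that change: input5, node3, node5.

First evaluation (everything demanded from the output):
  node3 = max2(9, 2) = 9
  node5 = min2(9, 9) = 9

Propagation after the edit:
  node3: runs — input5 9->3; result 3.
  node5: runs — node3 9->3; input5 9->3; result 3.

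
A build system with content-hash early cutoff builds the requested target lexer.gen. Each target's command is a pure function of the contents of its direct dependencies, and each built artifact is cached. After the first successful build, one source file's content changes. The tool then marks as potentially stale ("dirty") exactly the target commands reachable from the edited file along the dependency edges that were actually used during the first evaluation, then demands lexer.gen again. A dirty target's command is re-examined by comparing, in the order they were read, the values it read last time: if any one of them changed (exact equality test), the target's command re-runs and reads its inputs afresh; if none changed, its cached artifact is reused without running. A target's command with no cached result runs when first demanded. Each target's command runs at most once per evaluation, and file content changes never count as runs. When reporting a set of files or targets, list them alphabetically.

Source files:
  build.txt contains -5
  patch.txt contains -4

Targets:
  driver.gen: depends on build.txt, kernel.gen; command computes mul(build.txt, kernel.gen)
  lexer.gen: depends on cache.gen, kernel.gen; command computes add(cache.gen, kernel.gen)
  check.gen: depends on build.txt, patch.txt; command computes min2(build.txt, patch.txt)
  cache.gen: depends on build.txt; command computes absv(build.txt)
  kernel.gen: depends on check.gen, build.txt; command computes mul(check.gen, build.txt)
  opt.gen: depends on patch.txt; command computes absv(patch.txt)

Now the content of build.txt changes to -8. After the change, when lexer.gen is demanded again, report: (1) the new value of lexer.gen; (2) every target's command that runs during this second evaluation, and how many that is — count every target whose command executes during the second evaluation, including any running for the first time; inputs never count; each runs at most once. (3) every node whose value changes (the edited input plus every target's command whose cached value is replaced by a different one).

New value of lexer.gen: 72.
Target commands that run: cache.gen, check.gen, kernel.gen, lexer.gen — 4 in total.
Values that change: build.txt, cache.gen, check.gen, kernel.gen, lexer.gen.

First evaluation (everything demanded from the output):
  cache.gen = absv(-5) = 5
  check.gen = min2(-5, -4) = -5
  kernel.gen = mul(-5, -5) = 25
  lexer.gen = add(5, 25) = 30

Propagation after the edit:
  cache.gen: runs — build.txt -5->-8; result 8.
  check.gen: runs — build.txt -5->-8; result -8.
  kernel.gen: runs — check.gen -5->-8; build.txt -5->-8; result 64.
  lexer.gen: runs — cache.gen 5->8; kernel.gen 25->64; result 72.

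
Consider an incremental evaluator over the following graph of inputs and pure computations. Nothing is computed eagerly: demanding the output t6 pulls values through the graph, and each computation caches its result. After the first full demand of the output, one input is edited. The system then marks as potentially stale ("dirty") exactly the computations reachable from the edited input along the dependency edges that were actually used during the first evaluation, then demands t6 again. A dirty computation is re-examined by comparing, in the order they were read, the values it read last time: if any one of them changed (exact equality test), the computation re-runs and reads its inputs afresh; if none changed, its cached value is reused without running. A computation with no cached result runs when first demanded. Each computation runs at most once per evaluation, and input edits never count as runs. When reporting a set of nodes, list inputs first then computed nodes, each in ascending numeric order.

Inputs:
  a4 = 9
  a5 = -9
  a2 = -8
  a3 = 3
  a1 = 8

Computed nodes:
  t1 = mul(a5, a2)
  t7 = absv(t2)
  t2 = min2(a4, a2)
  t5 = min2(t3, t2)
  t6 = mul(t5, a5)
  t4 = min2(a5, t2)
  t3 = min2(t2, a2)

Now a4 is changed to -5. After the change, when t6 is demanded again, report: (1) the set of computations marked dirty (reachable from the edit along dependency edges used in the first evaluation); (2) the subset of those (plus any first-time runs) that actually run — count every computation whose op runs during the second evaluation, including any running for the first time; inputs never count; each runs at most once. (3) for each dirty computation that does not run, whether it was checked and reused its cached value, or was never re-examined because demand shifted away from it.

Dirty set: t2, t3, t5, t6.
Run set: t2 (1 run).
Re-examined without running (cache reused): t3, t5, t6.
The important point: t2 recomputes to an identical value, and the output ends up unchanged.

Initial pass — values computed on the first demand:
  t2 = min2(9, -8) = -8
  t3 = min2(-8, -8) = -8
  t5 = min2(-8, -8) = -8
  t6 = mul(-8, -9) = 72

Second demand — change propagation:
  t2: re-runs because a4 9->-5; new result -8 (unchanged).
  t3: re-examined; everything it read last time is the same (t2 unchanged, a2 unchanged) — cache -8 kept, no run.
  t5: re-examined; everything it read last time is the same (t3 unchanged, t2 unchanged) — cache -8 kept, no run.
  t6: re-examined; everything it read last time is the same (t5 unchanged, a5 unchanged) — cache 72 kept, no run.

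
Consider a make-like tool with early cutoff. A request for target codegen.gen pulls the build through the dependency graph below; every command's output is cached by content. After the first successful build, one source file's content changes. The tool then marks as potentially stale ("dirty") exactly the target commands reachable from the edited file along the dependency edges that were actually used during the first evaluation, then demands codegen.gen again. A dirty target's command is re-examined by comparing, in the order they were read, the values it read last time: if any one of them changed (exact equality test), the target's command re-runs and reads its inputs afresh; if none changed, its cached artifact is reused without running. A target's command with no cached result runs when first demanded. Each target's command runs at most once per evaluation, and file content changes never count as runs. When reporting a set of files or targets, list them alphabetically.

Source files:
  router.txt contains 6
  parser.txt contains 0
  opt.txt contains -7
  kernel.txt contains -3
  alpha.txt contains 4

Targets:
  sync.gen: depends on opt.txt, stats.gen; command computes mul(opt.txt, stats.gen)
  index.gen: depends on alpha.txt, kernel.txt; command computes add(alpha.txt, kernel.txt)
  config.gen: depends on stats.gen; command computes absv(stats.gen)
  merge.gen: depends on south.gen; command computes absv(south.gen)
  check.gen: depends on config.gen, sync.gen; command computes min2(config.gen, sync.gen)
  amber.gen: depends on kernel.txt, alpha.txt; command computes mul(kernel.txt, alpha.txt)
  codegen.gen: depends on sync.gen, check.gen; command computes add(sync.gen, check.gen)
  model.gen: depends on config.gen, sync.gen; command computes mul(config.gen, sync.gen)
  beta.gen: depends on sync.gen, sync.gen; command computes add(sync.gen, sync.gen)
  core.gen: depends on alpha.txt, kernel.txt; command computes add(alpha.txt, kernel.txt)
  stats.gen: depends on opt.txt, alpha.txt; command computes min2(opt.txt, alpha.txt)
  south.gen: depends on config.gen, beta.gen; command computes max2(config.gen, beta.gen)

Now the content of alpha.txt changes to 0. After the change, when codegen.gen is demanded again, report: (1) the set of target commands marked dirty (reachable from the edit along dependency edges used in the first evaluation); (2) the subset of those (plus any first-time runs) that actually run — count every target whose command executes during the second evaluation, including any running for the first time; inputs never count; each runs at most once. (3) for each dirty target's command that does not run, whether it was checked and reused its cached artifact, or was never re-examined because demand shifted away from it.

First demand of the output computes:
  stats.gen = min2(-7, 4) = -7
  config.gen = absv(-7) = 7
  sync.gen = mul(-7, -7) = 49
  check.gen = min2(7, 49) = 7
  codegen.gen = add(49, 7) = 56

After the edit, cleaning proceeds:
  stats.gen: a read changed (alpha.txt 4->0) — executes, giving -7 — identical to its old value.
  config.gen: dirty, but its reads are unchanged (stats.gen unchanged); cached 7 stands.
  sync.gen: dirty, but its reads are unchanged (opt.txt unchanged, stats.gen unchanged); cached 49 stands.
  check.gen: dirty, but its reads are unchanged (config.gen unchanged, sync.gen unchanged); cached 7 stands.
  codegen.gen: dirty, but its reads are unchanged (sync.gen unchanged, check.gen unchanged); cached 56 stands.

Note the absorption at stats.gen: it re-runs yet its value is the same, leaving the output's value untouched.

The edit dirties: check.gen, codegen.gen, config.gen, stats.gen, sync.gen.
1 target commands run: stats.gen.
Cache hits after checking: check.gen, codegen.gen, config.gen, sync.gen.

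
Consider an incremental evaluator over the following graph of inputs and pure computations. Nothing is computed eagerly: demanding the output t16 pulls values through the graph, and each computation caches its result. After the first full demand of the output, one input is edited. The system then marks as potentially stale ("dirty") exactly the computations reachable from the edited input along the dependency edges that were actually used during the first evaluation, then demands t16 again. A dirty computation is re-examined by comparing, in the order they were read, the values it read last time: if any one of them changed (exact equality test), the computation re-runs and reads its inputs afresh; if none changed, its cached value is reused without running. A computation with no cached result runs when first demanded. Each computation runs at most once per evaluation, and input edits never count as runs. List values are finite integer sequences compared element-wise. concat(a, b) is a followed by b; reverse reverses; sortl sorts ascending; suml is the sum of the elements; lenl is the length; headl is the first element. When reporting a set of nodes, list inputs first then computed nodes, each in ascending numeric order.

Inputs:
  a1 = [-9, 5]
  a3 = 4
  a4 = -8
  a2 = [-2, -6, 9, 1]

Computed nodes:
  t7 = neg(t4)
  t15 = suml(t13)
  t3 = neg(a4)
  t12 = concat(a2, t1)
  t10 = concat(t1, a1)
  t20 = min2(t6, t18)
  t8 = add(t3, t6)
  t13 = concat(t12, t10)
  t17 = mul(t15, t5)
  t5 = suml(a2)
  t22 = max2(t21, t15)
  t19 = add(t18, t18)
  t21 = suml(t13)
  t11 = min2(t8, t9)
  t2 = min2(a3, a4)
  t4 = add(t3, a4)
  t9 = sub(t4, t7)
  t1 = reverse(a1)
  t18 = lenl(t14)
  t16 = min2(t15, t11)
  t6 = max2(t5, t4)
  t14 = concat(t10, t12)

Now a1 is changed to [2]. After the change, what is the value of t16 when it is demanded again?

t16 now evaluates to 0.

Initial pass — values computed on the first demand:
  t1 = reverse([-9, 5]) = [5, -9]
  t3 = neg(-8) = 8
  t4 = add(8, -8) = 0
  t5 = suml([-2, -6, 9, 1]) = 2
  t6 = max2(2, 0) = 2
  t7 = neg(0) = 0
  t8 = add(8, 2) = 10
  t9 = sub(0, 0) = 0
  t10 = concat([5, -9], [-9, 5]) = [5, -9, -9, 5]
  t11 = min2(10, 0) = 0
  t12 = concat([-2, -6, 9, 1], [5, -9]) = [-2, -6, 9, 1, 5, -9]
  t13 = concat([-2, -6, 9, 1, 5, -9], [5, -9, -9, 5]) = [-2, -6, 9, 1, 5, -9, 5, -9, -9, 5]
  t15 = suml([-2, -6, 9, 1, 5, -9, 5, -9, -9, 5]) = -10
  t16 = min2(-10, 0) = -10

Second demand — change propagation:
  t1: re-runs because a1 [-9, 5]->[2]; new result [2].
  t10: re-runs because t1 [5, -9]->[2]; a1 [-9, 5]->[2]; new result [2, 2].
  t12: re-runs because t1 [5, -9]->[2]; new result [-2, -6, 9, 1, 2].
  t13: re-runs because t12 [-2, -6, 9, 1, 5, -9]->[-2, -6, 9, 1, 2]; t10 [5, -9, -9, 5]->[2, 2]; new result [-2, -6, 9, 1, 2, 2, 2].
  t15: re-runs because t13 [-2, -6, 9, 1, 5, -9, 5, -9, -9, 5]->[-2, -6, 9, 1, 2, 2, 2]; new result 8.
  t16: re-runs because t15 -10->8; new result 0.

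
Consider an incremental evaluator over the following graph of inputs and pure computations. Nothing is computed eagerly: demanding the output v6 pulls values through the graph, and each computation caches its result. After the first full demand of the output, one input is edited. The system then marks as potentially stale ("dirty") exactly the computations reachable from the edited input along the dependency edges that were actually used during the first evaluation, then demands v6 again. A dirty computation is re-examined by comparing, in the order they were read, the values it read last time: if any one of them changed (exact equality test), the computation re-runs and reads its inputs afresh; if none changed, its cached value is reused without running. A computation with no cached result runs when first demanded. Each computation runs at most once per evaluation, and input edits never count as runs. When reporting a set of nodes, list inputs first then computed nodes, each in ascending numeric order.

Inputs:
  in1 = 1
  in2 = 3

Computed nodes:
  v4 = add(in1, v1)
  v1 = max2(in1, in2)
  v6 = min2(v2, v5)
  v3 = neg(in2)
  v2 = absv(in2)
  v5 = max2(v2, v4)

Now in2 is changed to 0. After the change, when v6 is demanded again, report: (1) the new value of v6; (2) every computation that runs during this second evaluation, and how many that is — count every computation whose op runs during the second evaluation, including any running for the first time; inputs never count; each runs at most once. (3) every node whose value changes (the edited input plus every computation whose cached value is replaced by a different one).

v6 now evaluates to 0.
Run set: v1, v2, v4, v5, v6 (5 run).
Changed values: in2, v1, v2, v4, v5, v6.

Initial pass — values computed on the first demand:
  v1 = max2(1, 3) = 3
  v2 = absv(3) = 3
  v4 = add(1, 3) = 4
  v5 = max2(3, 4) = 4
  v6 = min2(3, 4) = 3

Second demand — change propagation:
  v1: re-runs because in2 3->0; new result 1.
  v2: re-runs because in2 3->0; new result 0.
  v4: re-runs because v1 3->1; new result 2.
  v5: re-runs because v2 3->0; v4 4->2; new result 2.
  v6: re-runs because v2 3->0; v5 4->2; new result 0.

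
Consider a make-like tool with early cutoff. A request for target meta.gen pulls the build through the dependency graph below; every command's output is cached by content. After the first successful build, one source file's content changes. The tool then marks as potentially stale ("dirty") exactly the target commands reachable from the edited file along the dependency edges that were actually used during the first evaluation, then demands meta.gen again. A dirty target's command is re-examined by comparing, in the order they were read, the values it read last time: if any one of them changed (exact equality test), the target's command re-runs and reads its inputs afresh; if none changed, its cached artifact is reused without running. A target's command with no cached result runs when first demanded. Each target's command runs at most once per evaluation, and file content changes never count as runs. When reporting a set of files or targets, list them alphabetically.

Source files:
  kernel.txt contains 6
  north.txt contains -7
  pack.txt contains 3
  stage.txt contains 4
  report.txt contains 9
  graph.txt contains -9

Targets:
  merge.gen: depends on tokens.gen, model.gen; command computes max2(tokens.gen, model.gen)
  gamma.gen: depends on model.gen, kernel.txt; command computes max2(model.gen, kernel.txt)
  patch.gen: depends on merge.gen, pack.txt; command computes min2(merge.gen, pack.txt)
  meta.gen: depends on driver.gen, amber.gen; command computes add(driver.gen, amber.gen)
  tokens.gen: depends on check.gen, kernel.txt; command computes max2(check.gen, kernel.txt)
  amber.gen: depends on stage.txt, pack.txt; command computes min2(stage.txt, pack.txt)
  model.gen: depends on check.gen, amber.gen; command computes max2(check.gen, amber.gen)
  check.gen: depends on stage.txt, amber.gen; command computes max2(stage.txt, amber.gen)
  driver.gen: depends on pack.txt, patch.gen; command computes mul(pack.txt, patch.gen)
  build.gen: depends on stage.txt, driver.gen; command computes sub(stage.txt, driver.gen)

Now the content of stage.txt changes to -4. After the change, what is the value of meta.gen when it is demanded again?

First demand of the output computes:
  amber.gen = min2(4, 3) = 3
  check.gen = max2(4, 3) = 4
  model.gen = max2(4, 3) = 4
  tokens.gen = max2(4, 6) = 6
  merge.gen = max2(6, 4) = 6
  patch.gen = min2(6, 3) = 3
  driver.gen = mul(3, 3) = 9
  meta.gen = add(9, 3) = 12

After the edit, cleaning proceeds:
  amber.gen: a read changed (stage.txt 4->-4) — executes, giving -4.
  check.gen: a read changed (stage.txt 4->-4; amber.gen 3->-4) — executes, giving -4.
  model.gen: a read changed (check.gen 4->-4; amber.gen 3->-4) — executes, giving -4.
  tokens.gen: a read changed (check.gen 4->-4) — executes, giving 6 — identical to its old value.
  merge.gen: a read changed (model.gen 4->-4) — executes, giving 6 — identical to its old value.
  patch.gen: dirty, but its reads are unchanged (merge.gen unchanged, pack.txt unchanged); cached 3 stands.
  driver.gen: dirty, but its reads are unchanged (pack.txt unchanged, patch.gen unchanged); cached 9 stands.
  meta.gen: a read changed (amber.gen 3->-4) — executes, giving 5.

Note where the cutoff bites: patch.gen is checked, finds nothing changed, and keeps its cache.

Demanding meta.gen again yields 5.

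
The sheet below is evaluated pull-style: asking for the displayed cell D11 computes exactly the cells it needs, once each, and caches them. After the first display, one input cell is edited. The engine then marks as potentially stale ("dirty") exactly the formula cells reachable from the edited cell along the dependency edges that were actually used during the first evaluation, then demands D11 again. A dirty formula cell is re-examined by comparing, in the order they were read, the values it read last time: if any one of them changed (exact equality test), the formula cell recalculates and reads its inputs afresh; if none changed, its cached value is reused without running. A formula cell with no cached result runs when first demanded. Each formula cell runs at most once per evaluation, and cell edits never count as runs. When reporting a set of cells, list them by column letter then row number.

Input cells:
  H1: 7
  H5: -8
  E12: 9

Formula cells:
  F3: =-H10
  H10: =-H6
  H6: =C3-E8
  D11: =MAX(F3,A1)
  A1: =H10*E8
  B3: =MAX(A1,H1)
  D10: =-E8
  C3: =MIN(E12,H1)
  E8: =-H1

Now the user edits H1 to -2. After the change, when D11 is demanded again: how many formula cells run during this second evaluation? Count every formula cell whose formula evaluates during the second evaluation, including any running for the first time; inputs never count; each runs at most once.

7 formula cells run: A1, C3, D11, E8, F3, H6, H10.

First demand of the output computes:
  C3 = MIN(9, 7) = 7
  E8 = -(7) = -7
  H6 = 7 - -7 = 14
  H10 = -(14) = -14
  A1 = -14 * -7 = 98
  F3 = -(-14) = 14
  D11 = MAX(14, 98) = 98

After the edit, cleaning proceeds:
  C3: a read changed (H1 7->-2) — executes, giving -2.
  E8: a read changed (H1 7->-2) — executes, giving 2.
  H6: a read changed (C3 7->-2; E8 -7->2) — executes, giving -4.
  H10: a read changed (H6 14->-4) — executes, giving 4.
  A1: a read changed (H10 -14->4; E8 -7->2) — executes, giving 8.
  F3: a read changed (H10 -14->4) — executes, giving -4.
  D11: a read changed (F3 14->-4; A1 98->8) — executes, giving 8.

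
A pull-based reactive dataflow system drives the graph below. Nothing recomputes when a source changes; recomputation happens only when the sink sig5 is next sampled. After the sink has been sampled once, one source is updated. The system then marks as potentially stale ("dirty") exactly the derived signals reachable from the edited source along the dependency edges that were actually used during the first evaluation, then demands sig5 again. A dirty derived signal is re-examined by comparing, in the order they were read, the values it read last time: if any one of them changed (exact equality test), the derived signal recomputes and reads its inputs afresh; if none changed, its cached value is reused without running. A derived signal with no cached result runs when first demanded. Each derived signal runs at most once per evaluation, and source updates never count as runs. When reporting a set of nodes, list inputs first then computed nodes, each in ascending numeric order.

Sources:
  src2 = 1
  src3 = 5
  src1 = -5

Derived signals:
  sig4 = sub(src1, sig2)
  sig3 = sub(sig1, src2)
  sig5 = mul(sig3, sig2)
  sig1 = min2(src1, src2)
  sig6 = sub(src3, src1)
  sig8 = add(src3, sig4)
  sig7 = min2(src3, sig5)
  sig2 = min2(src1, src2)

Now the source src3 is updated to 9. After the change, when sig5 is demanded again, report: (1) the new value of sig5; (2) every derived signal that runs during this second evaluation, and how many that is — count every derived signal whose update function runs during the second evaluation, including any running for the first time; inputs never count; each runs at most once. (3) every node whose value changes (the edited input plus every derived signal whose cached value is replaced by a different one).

First evaluation (everything demanded from the output):
  sig1 = min2(-5, 1) = -5
  sig2 = min2(-5, 1) = -5
  sig3 = sub(-5, 1) = -6
  sig5 = mul(-6, -5) = 30

Propagation after the edit:
  src3 feeds no computation that the output demands — nothing is marked dirty and nothing runs.

Key observation: src3 is never demanded by the output, so the edit triggers no recomputation at all.

New value of sig5: 30.
Derived signals that run: none — 0 in total.
Values that change: src3.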